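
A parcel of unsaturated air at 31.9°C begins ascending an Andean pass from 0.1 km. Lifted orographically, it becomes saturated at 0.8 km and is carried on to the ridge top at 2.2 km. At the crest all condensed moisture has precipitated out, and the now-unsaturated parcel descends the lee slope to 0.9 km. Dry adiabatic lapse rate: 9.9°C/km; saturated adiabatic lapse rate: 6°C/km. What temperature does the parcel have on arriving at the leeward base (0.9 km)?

Dry to 800 m: -9.9 × 0.7 km = -6.93°C, so T = 24.97°C.
Saturated to 2200 m: -6 × 1.4 km = -8.4°C, so T = 16.57°C.
Dry descent to 900 m: +9.9 × 1.3 km = +12.87°C, so T = 29.44°C.

29.44°C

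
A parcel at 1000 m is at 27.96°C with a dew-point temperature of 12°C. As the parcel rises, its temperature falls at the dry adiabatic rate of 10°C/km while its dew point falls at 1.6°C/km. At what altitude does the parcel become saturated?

T and T_d converge at 10 − 1.6 = 8.4°C per km
Height above start = (27.96 − 12) / 8.4 = 1.9 km
LCL altitude = 1000 m + 1900 m = 2900 m

2900 m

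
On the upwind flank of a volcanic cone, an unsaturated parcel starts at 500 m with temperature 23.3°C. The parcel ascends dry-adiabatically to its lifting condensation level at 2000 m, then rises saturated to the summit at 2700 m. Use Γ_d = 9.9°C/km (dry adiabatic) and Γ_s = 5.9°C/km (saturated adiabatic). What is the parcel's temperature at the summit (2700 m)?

4.32°C

Dry to 2000 m: -9.9 × 1.5 km = -14.85°C, so T = 8.45°C.
Saturated to 2700 m: -5.9 × 0.7 km = -4.13°C, so T = 4.32°C.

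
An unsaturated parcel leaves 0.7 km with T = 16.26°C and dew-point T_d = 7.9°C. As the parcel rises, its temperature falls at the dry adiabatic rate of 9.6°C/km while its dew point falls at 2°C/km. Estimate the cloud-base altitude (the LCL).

1.8 km

T and T_d converge at 9.6 − 2 = 7.6°C per km
Height above start = (16.26 − 7.9) / 7.6 = 1.1 km
LCL altitude = 700 m + 1100 m = 1800 m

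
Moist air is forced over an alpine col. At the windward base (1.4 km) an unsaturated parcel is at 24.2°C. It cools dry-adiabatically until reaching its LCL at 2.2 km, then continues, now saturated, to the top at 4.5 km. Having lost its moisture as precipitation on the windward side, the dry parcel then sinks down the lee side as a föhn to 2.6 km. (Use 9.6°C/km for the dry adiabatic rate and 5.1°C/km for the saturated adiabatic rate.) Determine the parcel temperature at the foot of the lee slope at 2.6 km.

From 1400 m to 2200 m (dry): cools by 9.6 × 0.8 = 7.68°C, giving 16.52°C.
From 2200 m to 4500 m (saturated): cools by 5.1 × 2.3 = 11.73°C, giving 4.79°C.
From 4500 m to 2600 m (dry descent): warms by 9.6 × 1.9 = 18.24°C, giving 23.03°C.

23.03°C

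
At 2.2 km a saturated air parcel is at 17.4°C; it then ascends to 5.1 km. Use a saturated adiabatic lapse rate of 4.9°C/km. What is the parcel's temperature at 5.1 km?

3.19°C

2200 → 5100 m (saturated adiabatic, 4.9°C/km): ΔT = -4.9 × 2.9 = -14.21°C → T = 3.19°C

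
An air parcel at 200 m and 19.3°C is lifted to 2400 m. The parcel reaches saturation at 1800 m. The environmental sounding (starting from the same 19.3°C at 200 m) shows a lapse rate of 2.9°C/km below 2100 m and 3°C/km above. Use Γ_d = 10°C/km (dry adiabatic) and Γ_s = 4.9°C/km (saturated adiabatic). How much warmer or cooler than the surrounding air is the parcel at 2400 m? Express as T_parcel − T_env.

Parcel:
  Dry to 1800 m: -10 × 1.6 km = -16°C, so T = 3.3°C.
  Saturated to 2400 m: -4.9 × 0.6 km = -2.94°C, so T = 0.36°C.
Environment:
  Environment, lower layer to 2100 m: -2.9 × 1.9 km = -5.51°C, so T = 13.79°C.
  Environment, upper layer to 2400 m: -3 × 0.3 km = -0.9°C, so T = 12.89°C.
T_parcel − T_env = 0.36 − 12.89 = -12.53°C

-12.53°C (parcel cooler than environment)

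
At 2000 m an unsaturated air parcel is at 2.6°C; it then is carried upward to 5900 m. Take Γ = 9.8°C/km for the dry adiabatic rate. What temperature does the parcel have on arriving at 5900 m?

Dry adiabatic to 5900 m: -9.8 × 3.9 km = -38.22°C, so T = -35.62°C.

-35.62°C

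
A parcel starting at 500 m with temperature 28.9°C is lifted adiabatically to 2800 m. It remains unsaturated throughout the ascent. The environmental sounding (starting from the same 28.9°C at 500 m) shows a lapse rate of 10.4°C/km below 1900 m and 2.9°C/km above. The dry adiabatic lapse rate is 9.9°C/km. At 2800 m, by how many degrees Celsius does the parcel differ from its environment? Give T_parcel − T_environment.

Parcel:
  500–2800 m, dry: Δz = 2.3 km ⇒ ΔT = -22.77°C; T = 6.13°C
Environment:
  500–1900 m, environment, lower layer: Δz = 1.4 km ⇒ ΔT = -14.56°C; T = 14.34°C
  1900–2800 m, environment, upper layer: Δz = 0.9 km ⇒ ΔT = -2.61°C; T = 11.73°C
T_parcel − T_env = 6.13 − 11.73 = -5.6°C

-5.6°C (parcel cooler than environment)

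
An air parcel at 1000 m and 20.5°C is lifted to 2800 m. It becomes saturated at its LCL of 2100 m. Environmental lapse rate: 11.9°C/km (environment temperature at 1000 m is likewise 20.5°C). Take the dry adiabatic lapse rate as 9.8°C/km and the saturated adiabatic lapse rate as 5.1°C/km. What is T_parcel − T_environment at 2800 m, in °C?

+7.07°C (parcel warmer than environment)

Parcel:
  Dry to 2100 m: -9.8 × 1.1 km = -10.78°C, so T = 9.72°C.
  Saturated to 2800 m: -5.1 × 0.7 km = -3.57°C, so T = 6.15°C.
Environment:
  Environment to 2800 m: -11.9 × 1.8 km = -21.42°C, so T = -0.92°C.
T_parcel − T_env = 6.15 − (-0.92) = +7.07°C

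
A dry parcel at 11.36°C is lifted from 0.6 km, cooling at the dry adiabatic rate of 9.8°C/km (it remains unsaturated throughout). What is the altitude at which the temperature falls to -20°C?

Height above start = (11.36 − (-20)) / 9.8 = 3.2 km
Altitude = 600 m + 3200 m = 3800 m

3.8 km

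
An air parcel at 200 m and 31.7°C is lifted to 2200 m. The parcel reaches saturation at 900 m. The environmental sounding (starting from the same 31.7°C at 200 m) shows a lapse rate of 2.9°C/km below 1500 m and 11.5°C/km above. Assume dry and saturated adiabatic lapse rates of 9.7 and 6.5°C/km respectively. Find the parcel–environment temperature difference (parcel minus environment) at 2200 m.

-3.42°C (parcel cooler than environment)

Parcel:
  Dry to 900 m: -9.7 × 0.7 km = -6.79°C, so T = 24.91°C.
  Saturated to 2200 m: -6.5 × 1.3 km = -8.45°C, so T = 16.46°C.
Environment:
  Environment, lower layer to 1500 m: -2.9 × 1.3 km = -3.77°C, so T = 27.93°C.
  Environment, upper layer to 2200 m: -11.5 × 0.7 km = -8.05°C, so T = 19.88°C.
T_parcel − T_env = 16.46 − 19.88 = -3.42°C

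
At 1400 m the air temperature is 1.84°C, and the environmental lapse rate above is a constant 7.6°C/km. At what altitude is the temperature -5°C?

Height above start = (1.84 − (-5)) / 7.6 = 0.9 km
Altitude = 1400 m + 900 m = 2300 m

2300 m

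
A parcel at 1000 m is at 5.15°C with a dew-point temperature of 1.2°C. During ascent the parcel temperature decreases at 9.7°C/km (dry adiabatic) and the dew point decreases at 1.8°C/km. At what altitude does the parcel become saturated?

T and T_d converge at 9.7 − 1.8 = 7.9°C per km
Height above start = (5.15 − 1.2) / 7.9 = 0.5 km
LCL altitude = 1000 m + 500 m = 1500 m

1500 m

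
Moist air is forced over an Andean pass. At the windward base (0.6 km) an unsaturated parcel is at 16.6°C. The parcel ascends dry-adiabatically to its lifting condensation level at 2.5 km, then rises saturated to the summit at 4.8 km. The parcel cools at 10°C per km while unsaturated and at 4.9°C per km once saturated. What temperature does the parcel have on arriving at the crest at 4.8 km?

From 600 m to 2500 m (dry): cools by 10 × 1.9 = 19°C, giving -2.4°C.
From 2500 m to 4800 m (saturated): cools by 4.9 × 2.3 = 11.27°C, giving -13.67°C.

-13.67°C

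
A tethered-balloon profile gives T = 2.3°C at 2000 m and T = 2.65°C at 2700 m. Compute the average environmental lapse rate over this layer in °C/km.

Γ = −ΔT/Δz = (2.3 − 2.65) / (2700 − 2000) m
  = -0.35°C / 0.7 km = -0.5°C/km

-0.5°C/km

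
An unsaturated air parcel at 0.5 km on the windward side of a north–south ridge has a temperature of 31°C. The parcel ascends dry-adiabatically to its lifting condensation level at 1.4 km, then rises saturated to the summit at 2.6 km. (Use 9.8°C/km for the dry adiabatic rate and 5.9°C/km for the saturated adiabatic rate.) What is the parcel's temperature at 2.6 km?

500 → 1400 m (dry, 9.8°C/km): ΔT = -9.8 × 0.9 = -8.82°C → T = 22.18°C
1400 → 2600 m (saturated, 5.9°C/km): ΔT = -5.9 × 1.2 = -7.08°C → T = 15.1°C

15.1°C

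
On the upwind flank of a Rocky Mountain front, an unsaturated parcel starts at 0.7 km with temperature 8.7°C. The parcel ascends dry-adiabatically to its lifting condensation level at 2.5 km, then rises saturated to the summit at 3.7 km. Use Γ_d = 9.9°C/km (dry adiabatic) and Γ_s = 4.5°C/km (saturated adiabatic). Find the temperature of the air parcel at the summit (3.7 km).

700 → 2500 m (dry, 9.9°C/km): ΔT = -9.9 × 1.8 = -17.82°C → T = -9.12°C
2500 → 3700 m (saturated, 4.5°C/km): ΔT = -4.5 × 1.2 = -5.4°C → T = -14.52°C

-14.52°C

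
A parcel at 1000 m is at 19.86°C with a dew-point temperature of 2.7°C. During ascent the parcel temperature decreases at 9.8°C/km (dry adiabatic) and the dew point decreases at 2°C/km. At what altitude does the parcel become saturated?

3200 m

T and T_d converge at 9.8 − 2 = 7.8°C per km
Height above start = (19.86 − 2.7) / 7.8 = 2.2 km
LCL altitude = 1000 m + 2200 m = 3200 m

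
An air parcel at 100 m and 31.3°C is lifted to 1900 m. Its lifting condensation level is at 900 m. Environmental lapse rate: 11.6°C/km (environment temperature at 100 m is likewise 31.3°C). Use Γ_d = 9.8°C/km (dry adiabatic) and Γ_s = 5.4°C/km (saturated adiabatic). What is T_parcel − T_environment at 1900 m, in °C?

Parcel:
  100–900 m, dry: Δz = 0.8 km ⇒ ΔT = -7.84°C; T = 23.46°C
  900–1900 m, saturated: Δz = 1 km ⇒ ΔT = -5.4°C; T = 18.06°C
Environment:
  100–1900 m, environment: Δz = 1.8 km ⇒ ΔT = -20.88°C; T = 10.42°C
T_parcel − T_env = 18.06 − 10.42 = +7.64°C

+7.64°C (parcel warmer than environment)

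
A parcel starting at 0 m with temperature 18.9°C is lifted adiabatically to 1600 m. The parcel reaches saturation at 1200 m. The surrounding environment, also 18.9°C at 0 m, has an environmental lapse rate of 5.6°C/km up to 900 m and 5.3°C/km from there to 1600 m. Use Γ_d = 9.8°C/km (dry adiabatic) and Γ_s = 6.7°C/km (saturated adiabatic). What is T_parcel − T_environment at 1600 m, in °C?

-5.69°C (parcel cooler than environment)

Parcel:
  Dry to 1200 m: -9.8 × 1.2 km = -11.76°C, so T = 7.14°C.
  Saturated to 1600 m: -6.7 × 0.4 km = -2.68°C, so T = 4.46°C.
Environment:
  Environment, lower layer to 900 m: -5.6 × 0.9 km = -5.04°C, so T = 13.86°C.
  Environment, upper layer to 1600 m: -5.3 × 0.7 km = -3.71°C, so T = 10.15°C.
T_parcel − T_env = 4.46 − 10.15 = -5.69°C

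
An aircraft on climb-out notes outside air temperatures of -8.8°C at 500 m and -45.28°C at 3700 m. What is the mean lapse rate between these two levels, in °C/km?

11.4°C/km

Γ = −ΔT/Δz = (-8.8 − (-45.28)) / (3700 − 500) m
  = 36.48°C / 3.2 km = 11.4°C/km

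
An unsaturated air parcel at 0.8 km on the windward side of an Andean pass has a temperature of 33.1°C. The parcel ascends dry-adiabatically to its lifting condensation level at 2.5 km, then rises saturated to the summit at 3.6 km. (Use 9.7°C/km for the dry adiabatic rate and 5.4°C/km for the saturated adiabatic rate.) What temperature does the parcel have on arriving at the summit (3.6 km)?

10.67°C

800–2500 m, dry: Δz = 1.7 km ⇒ ΔT = -16.49°C; T = 16.61°C
2500–3600 m, saturated: Δz = 1.1 km ⇒ ΔT = -5.94°C; T = 10.67°C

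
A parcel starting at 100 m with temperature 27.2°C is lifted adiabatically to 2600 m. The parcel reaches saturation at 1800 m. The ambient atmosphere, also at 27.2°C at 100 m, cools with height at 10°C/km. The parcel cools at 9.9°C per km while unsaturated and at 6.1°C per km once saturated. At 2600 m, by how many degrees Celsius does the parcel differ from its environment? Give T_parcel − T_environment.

Parcel:
  100–1800 m, dry: Δz = 1.7 km ⇒ ΔT = -16.83°C; T = 10.37°C
  1800–2600 m, saturated: Δz = 0.8 km ⇒ ΔT = -4.88°C; T = 5.49°C
Environment:
  100–2600 m, environment: Δz = 2.5 km ⇒ ΔT = -25°C; T = 2.2°C
T_parcel − T_env = 5.49 − 2.2 = +3.29°C

+3.29°C (parcel warmer than environment)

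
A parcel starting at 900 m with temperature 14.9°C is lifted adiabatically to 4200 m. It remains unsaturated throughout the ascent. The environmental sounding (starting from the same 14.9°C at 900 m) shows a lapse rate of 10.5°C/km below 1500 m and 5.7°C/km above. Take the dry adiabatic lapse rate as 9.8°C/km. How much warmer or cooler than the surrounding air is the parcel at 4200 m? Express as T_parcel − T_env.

-10.65°C (parcel cooler than environment)

Parcel:
  900–4200 m, dry: Δz = 3.3 km ⇒ ΔT = -32.34°C; T = -17.44°C
Environment:
  900–1500 m, environment, lower layer: Δz = 0.6 km ⇒ ΔT = -6.3°C; T = 8.6°C
  1500–4200 m, environment, upper layer: Δz = 2.7 km ⇒ ΔT = -15.39°C; T = -6.79°C
T_parcel − T_env = -17.44 − (-6.79) = -10.65°C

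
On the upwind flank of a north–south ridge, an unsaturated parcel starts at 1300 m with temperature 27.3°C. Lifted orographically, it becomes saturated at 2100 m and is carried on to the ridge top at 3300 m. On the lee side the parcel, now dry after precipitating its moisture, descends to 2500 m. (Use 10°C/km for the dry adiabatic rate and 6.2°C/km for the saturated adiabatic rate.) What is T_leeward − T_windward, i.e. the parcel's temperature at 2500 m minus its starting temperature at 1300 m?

Dry to 2100 m: -10 × 0.8 km = -8°C, so T = 19.3°C.
Saturated to 3300 m: -6.2 × 1.2 km = -7.44°C, so T = 11.86°C.
Dry descent to 2500 m: +10 × 0.8 km = +8°C, so T = 19.86°C.
Net change vs windward start: 19.86 − 27.3 = -7.44°C

-7.44°C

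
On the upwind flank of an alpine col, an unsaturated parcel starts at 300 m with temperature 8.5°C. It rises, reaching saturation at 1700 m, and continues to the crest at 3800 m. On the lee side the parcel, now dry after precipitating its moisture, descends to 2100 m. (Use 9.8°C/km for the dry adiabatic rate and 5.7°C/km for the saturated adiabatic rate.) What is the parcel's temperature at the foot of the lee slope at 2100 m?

-0.53°C

From 300 m to 1700 m (dry): cools by 9.8 × 1.4 = 13.72°C, giving -5.22°C.
From 1700 m to 3800 m (saturated): cools by 5.7 × 2.1 = 11.97°C, giving -17.19°C.
From 3800 m to 2100 m (dry descent): warms by 9.8 × 1.7 = 16.66°C, giving -0.53°C.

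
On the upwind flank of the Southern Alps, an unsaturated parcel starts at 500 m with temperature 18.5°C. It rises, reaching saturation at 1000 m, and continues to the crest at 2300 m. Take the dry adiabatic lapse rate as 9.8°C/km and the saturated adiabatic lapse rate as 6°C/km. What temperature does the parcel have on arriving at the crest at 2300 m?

500 → 1000 m (dry, 9.8°C/km): ΔT = -9.8 × 0.5 = -4.9°C → T = 13.6°C
1000 → 2300 m (saturated, 6°C/km): ΔT = -6 × 1.3 = -7.8°C → T = 5.8°C

5.8°C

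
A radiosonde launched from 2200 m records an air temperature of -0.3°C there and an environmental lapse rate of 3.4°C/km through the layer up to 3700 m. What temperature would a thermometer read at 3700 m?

2200 → 3700 m (environmental, 3.4°C/km): ΔT = -3.4 × 1.5 = -5.1°C → T = -5.4°C

-5.4°C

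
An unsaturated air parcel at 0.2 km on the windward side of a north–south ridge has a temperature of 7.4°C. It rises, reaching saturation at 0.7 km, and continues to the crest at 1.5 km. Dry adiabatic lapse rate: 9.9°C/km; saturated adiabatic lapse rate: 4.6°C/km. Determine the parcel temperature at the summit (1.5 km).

200–700 m, dry: Δz = 0.5 km ⇒ ΔT = -4.95°C; T = 2.45°C
700–1500 m, saturated: Δz = 0.8 km ⇒ ΔT = -3.68°C; T = -1.23°C

-1.23°C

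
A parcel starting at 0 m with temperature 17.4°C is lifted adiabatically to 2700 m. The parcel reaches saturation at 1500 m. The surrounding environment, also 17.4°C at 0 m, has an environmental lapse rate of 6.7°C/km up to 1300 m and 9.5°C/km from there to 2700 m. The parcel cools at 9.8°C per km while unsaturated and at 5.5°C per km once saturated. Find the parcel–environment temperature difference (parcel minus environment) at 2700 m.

Parcel:
  0 → 1500 m (dry, 9.8°C/km): ΔT = -9.8 × 1.5 = -14.7°C → T = 2.7°C
  1500 → 2700 m (saturated, 5.5°C/km): ΔT = -5.5 × 1.2 = -6.6°C → T = -3.9°C
Environment:
  0 → 1300 m (environment, lower layer, 6.7°C/km): ΔT = -6.7 × 1.3 = -8.71°C → T = 8.69°C
  1300 → 2700 m (environment, upper layer, 9.5°C/km): ΔT = -9.5 × 1.4 = -13.3°C → T = -4.61°C
T_parcel − T_env = -3.9 − (-4.61) = +0.71°C

+0.71°C (parcel warmer than environment)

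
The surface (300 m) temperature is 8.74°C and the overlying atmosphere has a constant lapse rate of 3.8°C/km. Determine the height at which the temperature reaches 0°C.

Height above start = (8.74 − 0) / 3.8 = 2.3 km
Altitude = 300 m + 2300 m = 2600 m

2600 m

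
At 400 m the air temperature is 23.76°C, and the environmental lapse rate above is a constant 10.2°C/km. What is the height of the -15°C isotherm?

4200 m

Height above start = (23.76 − (-15)) / 10.2 = 3.8 km
Altitude = 400 m + 3800 m = 4200 m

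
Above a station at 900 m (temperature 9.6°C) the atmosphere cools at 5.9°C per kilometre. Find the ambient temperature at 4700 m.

-12.82°C

900 → 4700 m (environmental, 5.9°C/km): ΔT = -5.9 × 3.8 = -22.42°C → T = -12.82°C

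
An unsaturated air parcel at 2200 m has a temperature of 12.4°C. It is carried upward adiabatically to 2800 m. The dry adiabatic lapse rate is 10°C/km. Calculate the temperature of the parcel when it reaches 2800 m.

Dry adiabatic to 2800 m: -10 × 0.6 km = -6°C, so T = 6.4°C.

6.4°C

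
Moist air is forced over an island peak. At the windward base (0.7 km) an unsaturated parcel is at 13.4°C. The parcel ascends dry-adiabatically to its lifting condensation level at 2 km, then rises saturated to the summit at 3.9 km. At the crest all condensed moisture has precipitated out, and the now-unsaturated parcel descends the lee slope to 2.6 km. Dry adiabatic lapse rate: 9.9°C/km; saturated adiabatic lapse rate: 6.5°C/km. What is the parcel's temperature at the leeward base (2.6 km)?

1.05°C

700–2000 m, dry: Δz = 1.3 km ⇒ ΔT = -12.87°C; T = 0.53°C
2000–3900 m, saturated: Δz = 1.9 km ⇒ ΔT = -12.35°C; T = -11.82°C
3900–2600 m, dry descent: Δz = 1.3 km ⇒ ΔT = +12.87°C; T = 1.05°C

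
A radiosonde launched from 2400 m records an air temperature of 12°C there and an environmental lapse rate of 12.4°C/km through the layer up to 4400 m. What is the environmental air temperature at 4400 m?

Environmental to 4400 m: -12.4 × 2 km = -24.8°C, so T = -12.8°C.

-12.8°C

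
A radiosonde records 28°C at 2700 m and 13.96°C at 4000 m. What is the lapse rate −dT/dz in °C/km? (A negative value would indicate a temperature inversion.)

Γ = −ΔT/Δz = (28 − 13.96) / (4000 − 2700) m
  = 14.04°C / 1.3 km = 10.8°C/km

10.8°C/km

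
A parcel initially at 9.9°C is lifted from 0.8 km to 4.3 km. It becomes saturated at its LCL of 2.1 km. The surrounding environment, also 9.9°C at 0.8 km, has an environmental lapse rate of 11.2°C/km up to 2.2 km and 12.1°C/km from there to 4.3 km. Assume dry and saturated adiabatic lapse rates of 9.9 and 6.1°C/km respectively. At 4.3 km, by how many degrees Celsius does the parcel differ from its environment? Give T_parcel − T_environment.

+14.8°C (parcel warmer than environment)

Parcel:
  800 → 2100 m (dry, 9.9°C/km): ΔT = -9.9 × 1.3 = -12.87°C → T = -2.97°C
  2100 → 4300 m (saturated, 6.1°C/km): ΔT = -6.1 × 2.2 = -13.42°C → T = -16.39°C
Environment:
  800 → 2200 m (environment, lower layer, 11.2°C/km): ΔT = -11.2 × 1.4 = -15.68°C → T = -5.78°C
  2200 → 4300 m (environment, upper layer, 12.1°C/km): ΔT = -12.1 × 2.1 = -25.41°C → T = -31.19°C
T_parcel − T_env = -16.39 − (-31.19) = +14.8°C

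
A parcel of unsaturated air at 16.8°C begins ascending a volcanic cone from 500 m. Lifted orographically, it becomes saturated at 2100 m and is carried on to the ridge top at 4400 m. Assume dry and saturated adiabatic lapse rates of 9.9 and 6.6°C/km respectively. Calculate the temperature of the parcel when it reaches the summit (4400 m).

-14.22°C

500–2100 m, dry: Δz = 1.6 km ⇒ ΔT = -15.84°C; T = 0.96°C
2100–4400 m, saturated: Δz = 2.3 km ⇒ ΔT = -15.18°C; T = -14.22°C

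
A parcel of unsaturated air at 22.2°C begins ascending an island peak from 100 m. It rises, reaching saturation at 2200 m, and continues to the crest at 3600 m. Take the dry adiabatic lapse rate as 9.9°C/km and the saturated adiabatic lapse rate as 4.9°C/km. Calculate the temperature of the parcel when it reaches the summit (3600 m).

100–2200 m, dry: Δz = 2.1 km ⇒ ΔT = -20.79°C; T = 1.41°C
2200–3600 m, saturated: Δz = 1.4 km ⇒ ΔT = -6.86°C; T = -5.45°C

-5.45°C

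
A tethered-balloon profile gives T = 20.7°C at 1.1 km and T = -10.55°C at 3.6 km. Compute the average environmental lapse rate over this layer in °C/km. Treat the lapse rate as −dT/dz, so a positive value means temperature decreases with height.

Γ = −ΔT/Δz = (20.7 − (-10.55)) / (3600 − 1100) m
  = 31.25°C / 2.5 km = 12.5°C/km

12.5°C/km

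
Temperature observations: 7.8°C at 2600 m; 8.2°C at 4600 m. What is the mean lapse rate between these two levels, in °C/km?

-0.2°C/km

Γ = −ΔT/Δz = (7.8 − 8.2) / (4600 − 2600) m
  = -0.4°C / 2 km = -0.2°C/km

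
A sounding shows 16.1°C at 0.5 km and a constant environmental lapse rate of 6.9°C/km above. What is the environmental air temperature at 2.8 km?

0.23°C

500–2800 m, environmental: Δz = 2.3 km ⇒ ΔT = -15.87°C; T = 0.23°C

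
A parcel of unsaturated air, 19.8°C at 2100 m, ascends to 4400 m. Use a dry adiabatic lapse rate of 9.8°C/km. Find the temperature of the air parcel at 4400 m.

-2.74°C

2100–4400 m, dry adiabatic: Δz = 2.3 km ⇒ ΔT = -22.54°C; T = -2.74°C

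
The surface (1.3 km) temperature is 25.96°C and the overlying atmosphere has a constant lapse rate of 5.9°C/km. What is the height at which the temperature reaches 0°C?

5.7 km

Height above start = (25.96 − 0) / 5.9 = 4.4 km
Altitude = 1300 m + 4400 m = 5700 m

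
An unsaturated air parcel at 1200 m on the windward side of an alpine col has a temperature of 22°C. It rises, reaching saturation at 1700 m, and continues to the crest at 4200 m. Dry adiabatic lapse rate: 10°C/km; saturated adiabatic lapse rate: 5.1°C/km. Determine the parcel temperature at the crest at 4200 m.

4.25°C

Dry to 1700 m: -10 × 0.5 km = -5°C, so T = 17°C.
Saturated to 4200 m: -5.1 × 2.5 km = -12.75°C, so T = 4.25°C.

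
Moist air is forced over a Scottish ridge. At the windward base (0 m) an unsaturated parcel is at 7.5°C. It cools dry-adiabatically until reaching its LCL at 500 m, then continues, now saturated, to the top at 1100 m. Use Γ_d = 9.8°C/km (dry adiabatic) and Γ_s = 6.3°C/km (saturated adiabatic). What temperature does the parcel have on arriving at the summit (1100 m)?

-1.18°C

0–500 m, dry: Δz = 0.5 km ⇒ ΔT = -4.9°C; T = 2.6°C
500–1100 m, saturated: Δz = 0.6 km ⇒ ΔT = -3.78°C; T = -1.18°C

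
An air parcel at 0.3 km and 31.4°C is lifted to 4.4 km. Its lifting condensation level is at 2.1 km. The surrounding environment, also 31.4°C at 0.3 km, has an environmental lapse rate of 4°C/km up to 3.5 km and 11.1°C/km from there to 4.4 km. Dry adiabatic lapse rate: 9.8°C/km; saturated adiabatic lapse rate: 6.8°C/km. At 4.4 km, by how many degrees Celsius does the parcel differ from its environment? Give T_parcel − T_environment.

-10.49°C (parcel cooler than environment)

Parcel:
  300–2100 m, dry: Δz = 1.8 km ⇒ ΔT = -17.64°C; T = 13.76°C
  2100–4400 m, saturated: Δz = 2.3 km ⇒ ΔT = -15.64°C; T = -1.88°C
Environment:
  300–3500 m, environment, lower layer: Δz = 3.2 km ⇒ ΔT = -12.8°C; T = 18.6°C
  3500–4400 m, environment, upper layer: Δz = 0.9 km ⇒ ΔT = -9.99°C; T = 8.61°C
T_parcel − T_env = -1.88 − 8.61 = -10.49°C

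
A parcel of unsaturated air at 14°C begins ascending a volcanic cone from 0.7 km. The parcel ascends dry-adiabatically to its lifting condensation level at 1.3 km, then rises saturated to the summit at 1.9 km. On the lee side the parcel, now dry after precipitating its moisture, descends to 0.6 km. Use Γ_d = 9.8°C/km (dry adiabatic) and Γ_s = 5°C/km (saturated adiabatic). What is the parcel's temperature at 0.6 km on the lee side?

From 700 m to 1300 m (dry): cools by 9.8 × 0.6 = 5.88°C, giving 8.12°C.
From 1300 m to 1900 m (saturated): cools by 5 × 0.6 = 3°C, giving 5.12°C.
From 1900 m to 600 m (dry descent): warms by 9.8 × 1.3 = 12.74°C, giving 17.86°C.

17.86°C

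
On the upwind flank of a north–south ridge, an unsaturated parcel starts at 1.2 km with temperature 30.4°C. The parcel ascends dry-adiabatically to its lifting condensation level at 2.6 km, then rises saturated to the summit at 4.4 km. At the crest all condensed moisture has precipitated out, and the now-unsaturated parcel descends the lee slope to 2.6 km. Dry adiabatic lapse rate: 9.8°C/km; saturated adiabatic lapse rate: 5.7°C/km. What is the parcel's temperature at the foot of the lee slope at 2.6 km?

24.06°C

1200–2600 m, dry: Δz = 1.4 km ⇒ ΔT = -13.72°C; T = 16.68°C
2600–4400 m, saturated: Δz = 1.8 km ⇒ ΔT = -10.26°C; T = 6.42°C
4400–2600 m, dry descent: Δz = 1.8 km ⇒ ΔT = +17.64°C; T = 24.06°C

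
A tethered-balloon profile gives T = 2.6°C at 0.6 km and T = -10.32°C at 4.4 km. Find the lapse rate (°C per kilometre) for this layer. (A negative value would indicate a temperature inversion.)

Γ = −ΔT/Δz = (2.6 − (-10.32)) / (4400 − 600) m
  = 12.92°C / 3.8 km = 3.4°C/km

3.4°C/km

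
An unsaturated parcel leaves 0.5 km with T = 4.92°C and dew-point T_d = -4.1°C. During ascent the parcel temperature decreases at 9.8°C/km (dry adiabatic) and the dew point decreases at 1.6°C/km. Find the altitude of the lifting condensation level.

1.6 km

T and T_d converge at 9.8 − 1.6 = 8.2°C per km
Height above start = (4.92 − (-4.1)) / 8.2 = 1.1 km
LCL altitude = 500 m + 1100 m = 1600 m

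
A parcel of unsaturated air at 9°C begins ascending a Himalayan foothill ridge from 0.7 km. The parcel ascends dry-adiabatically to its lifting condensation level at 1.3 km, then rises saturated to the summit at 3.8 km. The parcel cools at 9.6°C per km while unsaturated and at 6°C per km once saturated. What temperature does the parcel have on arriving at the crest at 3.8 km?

-11.76°C

700–1300 m, dry: Δz = 0.6 km ⇒ ΔT = -5.76°C; T = 3.24°C
1300–3800 m, saturated: Δz = 2.5 km ⇒ ΔT = -15°C; T = -11.76°C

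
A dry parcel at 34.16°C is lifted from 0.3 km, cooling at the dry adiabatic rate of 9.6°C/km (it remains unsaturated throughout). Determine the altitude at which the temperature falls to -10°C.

Height above start = (34.16 − (-10)) / 9.6 = 4.6 km
Altitude = 300 m + 4600 m = 4900 m

4.9 km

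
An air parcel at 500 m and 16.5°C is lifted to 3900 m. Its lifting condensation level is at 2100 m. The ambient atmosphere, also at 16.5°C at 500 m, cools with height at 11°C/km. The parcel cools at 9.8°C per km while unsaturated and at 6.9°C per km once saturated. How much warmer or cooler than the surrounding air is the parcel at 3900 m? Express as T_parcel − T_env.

+9.3°C (parcel warmer than environment)

Parcel:
  500–2100 m, dry: Δz = 1.6 km ⇒ ΔT = -15.68°C; T = 0.82°C
  2100–3900 m, saturated: Δz = 1.8 km ⇒ ΔT = -12.42°C; T = -11.6°C
Environment:
  500–3900 m, environment: Δz = 3.4 km ⇒ ΔT = -37.4°C; T = -20.9°C
T_parcel − T_env = -11.6 − (-20.9) = +9.3°C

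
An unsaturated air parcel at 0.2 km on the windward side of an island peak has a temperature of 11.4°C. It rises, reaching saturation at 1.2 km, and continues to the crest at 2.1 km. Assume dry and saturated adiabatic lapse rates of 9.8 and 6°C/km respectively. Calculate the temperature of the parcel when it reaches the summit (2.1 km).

-3.8°C

200–1200 m, dry: Δz = 1 km ⇒ ΔT = -9.8°C; T = 1.6°C
1200–2100 m, saturated: Δz = 0.9 km ⇒ ΔT = -5.4°C; T = -3.8°C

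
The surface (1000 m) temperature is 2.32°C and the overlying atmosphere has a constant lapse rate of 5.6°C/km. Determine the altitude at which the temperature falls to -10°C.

3200 m

Height above start = (2.32 − (-10)) / 5.6 = 2.2 km
Altitude = 1000 m + 2200 m = 3200 m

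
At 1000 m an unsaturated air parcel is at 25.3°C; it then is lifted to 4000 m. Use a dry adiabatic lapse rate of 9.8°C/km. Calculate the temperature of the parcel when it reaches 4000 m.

-4.1°C

Dry adiabatic to 4000 m: -9.8 × 3 km = -29.4°C, so T = -4.1°C.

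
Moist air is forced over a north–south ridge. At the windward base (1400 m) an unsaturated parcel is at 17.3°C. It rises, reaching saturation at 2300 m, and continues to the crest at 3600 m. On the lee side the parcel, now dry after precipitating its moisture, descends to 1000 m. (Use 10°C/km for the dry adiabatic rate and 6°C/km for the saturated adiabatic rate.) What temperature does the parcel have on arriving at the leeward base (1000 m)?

From 1400 m to 2300 m (dry): cools by 10 × 0.9 = 9°C, giving 8.3°C.
From 2300 m to 3600 m (saturated): cools by 6 × 1.3 = 7.8°C, giving 0.5°C.
From 3600 m to 1000 m (dry descent): warms by 10 × 2.6 = 26°C, giving 26.5°C.

26.5°C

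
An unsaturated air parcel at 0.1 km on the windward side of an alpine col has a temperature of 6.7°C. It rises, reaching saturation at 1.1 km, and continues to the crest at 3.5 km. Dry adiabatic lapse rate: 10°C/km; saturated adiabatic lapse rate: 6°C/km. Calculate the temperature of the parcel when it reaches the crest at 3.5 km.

-17.7°C

From 100 m to 1100 m (dry): cools by 10 × 1 = 10°C, giving -3.3°C.
From 1100 m to 3500 m (saturated): cools by 6 × 2.4 = 14.4°C, giving -17.7°C.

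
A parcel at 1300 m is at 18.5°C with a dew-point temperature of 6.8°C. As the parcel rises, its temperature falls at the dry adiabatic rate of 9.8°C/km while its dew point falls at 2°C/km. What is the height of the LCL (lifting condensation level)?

2800 m

T and T_d converge at 9.8 − 2 = 7.8°C per km
Height above start = (18.5 − 6.8) / 7.8 = 1.5 km
LCL altitude = 1300 m + 1500 m = 2800 m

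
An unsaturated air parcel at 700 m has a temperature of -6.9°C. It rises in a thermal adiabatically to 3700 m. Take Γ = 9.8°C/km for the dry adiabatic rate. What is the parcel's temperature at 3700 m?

-36.3°C

Dry adiabatic to 3700 m: -9.8 × 3 km = -29.4°C, so T = -36.3°C.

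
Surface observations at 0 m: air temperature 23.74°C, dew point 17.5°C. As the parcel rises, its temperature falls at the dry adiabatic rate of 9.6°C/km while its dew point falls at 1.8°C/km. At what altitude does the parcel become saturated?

800 m

T and T_d converge at 9.6 − 1.8 = 7.8°C per km
Height above start = (23.74 − 17.5) / 7.8 = 0.8 km
LCL altitude = 0 m + 800 m = 800 m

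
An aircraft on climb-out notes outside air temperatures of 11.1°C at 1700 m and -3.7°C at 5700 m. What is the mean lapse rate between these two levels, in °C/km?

3.7°C/km

Γ = −ΔT/Δz = (11.1 − (-3.7)) / (5700 − 1700) m
  = 14.8°C / 4 km = 3.7°C/km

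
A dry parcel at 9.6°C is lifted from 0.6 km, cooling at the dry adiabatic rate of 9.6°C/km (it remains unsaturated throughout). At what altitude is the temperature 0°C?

1.6 km

Height above start = (9.6 − 0) / 9.6 = 1 km
Altitude = 600 m + 1000 m = 1600 m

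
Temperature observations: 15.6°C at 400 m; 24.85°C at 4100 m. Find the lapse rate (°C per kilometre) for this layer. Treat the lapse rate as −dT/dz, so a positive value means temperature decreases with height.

Γ = −ΔT/Δz = (15.6 − 24.85) / (4100 − 400) m
  = -9.25°C / 3.7 km = -2.5°C/km

-2.5°C/km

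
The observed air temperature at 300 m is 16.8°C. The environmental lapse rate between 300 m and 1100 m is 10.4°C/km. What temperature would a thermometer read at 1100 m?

Environmental to 1100 m: -10.4 × 0.8 km = -8.32°C, so T = 8.48°C.

8.48°C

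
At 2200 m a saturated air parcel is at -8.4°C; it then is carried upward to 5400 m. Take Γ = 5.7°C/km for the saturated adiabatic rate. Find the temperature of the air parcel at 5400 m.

-26.64°C

From 2200 m to 5400 m (saturated adiabatic): cools by 5.7 × 3.2 = 18.24°C, giving -26.64°C.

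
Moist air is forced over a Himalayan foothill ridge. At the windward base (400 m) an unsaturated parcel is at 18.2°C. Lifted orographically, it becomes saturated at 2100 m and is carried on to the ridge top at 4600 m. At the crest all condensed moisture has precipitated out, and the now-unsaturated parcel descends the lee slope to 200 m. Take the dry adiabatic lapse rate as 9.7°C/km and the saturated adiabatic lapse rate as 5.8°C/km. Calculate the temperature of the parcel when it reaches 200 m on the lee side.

From 400 m to 2100 m (dry): cools by 9.7 × 1.7 = 16.49°C, giving 1.71°C.
From 2100 m to 4600 m (saturated): cools by 5.8 × 2.5 = 14.5°C, giving -12.79°C.
From 4600 m to 200 m (dry descent): warms by 9.7 × 4.4 = 42.68°C, giving 29.89°C.

29.89°C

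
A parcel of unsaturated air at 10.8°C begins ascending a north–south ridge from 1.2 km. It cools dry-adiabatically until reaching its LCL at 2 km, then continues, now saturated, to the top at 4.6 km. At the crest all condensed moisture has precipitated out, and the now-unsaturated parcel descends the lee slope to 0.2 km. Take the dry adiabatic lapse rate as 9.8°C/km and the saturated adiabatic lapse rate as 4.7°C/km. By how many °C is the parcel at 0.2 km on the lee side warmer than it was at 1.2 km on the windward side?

1200–2000 m, dry: Δz = 0.8 km ⇒ ΔT = -7.84°C; T = 2.96°C
2000–4600 m, saturated: Δz = 2.6 km ⇒ ΔT = -12.22°C; T = -9.26°C
4600–200 m, dry descent: Δz = 4.4 km ⇒ ΔT = +43.12°C; T = 33.86°C
Net change vs windward start: 33.86 − 10.8 = +23.06°C

+23.06°C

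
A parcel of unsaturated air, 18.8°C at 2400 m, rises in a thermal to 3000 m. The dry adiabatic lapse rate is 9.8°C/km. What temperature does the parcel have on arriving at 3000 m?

12.92°C

2400–3000 m, dry adiabatic: Δz = 0.6 km ⇒ ΔT = -5.88°C; T = 12.92°C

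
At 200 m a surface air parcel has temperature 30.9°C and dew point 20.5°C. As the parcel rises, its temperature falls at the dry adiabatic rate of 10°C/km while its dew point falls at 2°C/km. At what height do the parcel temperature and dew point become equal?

T and T_d converge at 10 − 2 = 8°C per km
Height above start = (30.9 − 20.5) / 8 = 1.3 km
LCL altitude = 200 m + 1300 m = 1500 m

1500 m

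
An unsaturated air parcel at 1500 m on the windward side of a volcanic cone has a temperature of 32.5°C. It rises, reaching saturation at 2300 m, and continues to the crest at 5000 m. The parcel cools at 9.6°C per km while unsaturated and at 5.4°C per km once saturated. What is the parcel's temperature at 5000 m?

1500–2300 m, dry: Δz = 0.8 km ⇒ ΔT = -7.68°C; T = 24.82°C
2300–5000 m, saturated: Δz = 2.7 km ⇒ ΔT = -14.58°C; T = 10.24°C

10.24°C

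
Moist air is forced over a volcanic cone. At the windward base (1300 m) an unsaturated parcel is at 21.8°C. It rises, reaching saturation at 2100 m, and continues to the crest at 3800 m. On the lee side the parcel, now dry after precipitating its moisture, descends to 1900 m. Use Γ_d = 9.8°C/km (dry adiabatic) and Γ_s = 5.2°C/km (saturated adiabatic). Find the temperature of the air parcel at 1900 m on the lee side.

1300 → 2100 m (dry, 9.8°C/km): ΔT = -9.8 × 0.8 = -7.84°C → T = 13.96°C
2100 → 3800 m (saturated, 5.2°C/km): ΔT = -5.2 × 1.7 = -8.84°C → T = 5.12°C
3800 → 1900 m (dry descent, 9.8°C/km): ΔT = +9.8 × 1.9 = +18.62°C → T = 23.74°C

23.74°C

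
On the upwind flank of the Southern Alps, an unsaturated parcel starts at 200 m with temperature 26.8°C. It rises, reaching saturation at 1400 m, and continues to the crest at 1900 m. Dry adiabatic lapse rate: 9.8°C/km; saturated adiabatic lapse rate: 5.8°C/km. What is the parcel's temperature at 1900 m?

12.14°C

From 200 m to 1400 m (dry): cools by 9.8 × 1.2 = 11.76°C, giving 15.04°C.
From 1400 m to 1900 m (saturated): cools by 5.8 × 0.5 = 2.9°C, giving 12.14°C.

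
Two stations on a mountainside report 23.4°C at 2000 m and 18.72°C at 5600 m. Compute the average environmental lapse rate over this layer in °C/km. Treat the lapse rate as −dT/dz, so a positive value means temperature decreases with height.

Γ = −ΔT/Δz = (23.4 − 18.72) / (5600 − 2000) m
  = 4.68°C / 3.6 km = 1.3°C/km

1.3°C/km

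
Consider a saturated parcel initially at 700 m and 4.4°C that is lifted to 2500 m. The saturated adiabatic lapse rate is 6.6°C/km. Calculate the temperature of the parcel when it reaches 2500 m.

700 → 2500 m (saturated adiabatic, 6.6°C/km): ΔT = -6.6 × 1.8 = -11.88°C → T = -7.48°C

-7.48°C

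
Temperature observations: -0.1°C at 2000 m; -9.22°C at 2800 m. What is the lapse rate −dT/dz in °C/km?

Γ = −ΔT/Δz = (-0.1 − (-9.22)) / (2800 − 2000) m
  = 9.12°C / 0.8 km = 11.4°C/km

11.4°C/km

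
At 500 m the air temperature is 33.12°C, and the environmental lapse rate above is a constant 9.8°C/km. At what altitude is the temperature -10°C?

4900 m

Height above start = (33.12 − (-10)) / 9.8 = 4.4 km
Altitude = 500 m + 4400 m = 4900 m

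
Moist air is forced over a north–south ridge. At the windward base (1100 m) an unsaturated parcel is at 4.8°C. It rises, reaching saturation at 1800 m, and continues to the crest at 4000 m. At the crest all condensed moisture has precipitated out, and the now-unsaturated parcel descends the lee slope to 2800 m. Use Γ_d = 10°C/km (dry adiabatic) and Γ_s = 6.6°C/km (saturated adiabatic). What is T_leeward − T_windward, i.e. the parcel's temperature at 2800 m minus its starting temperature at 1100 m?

-9.52°C

1100–1800 m, dry: Δz = 0.7 km ⇒ ΔT = -7°C; T = -2.2°C
1800–4000 m, saturated: Δz = 2.2 km ⇒ ΔT = -14.52°C; T = -16.72°C
4000–2800 m, dry descent: Δz = 1.2 km ⇒ ΔT = +12°C; T = -4.72°C
Net change vs windward start: -4.72 − 4.8 = -9.52°C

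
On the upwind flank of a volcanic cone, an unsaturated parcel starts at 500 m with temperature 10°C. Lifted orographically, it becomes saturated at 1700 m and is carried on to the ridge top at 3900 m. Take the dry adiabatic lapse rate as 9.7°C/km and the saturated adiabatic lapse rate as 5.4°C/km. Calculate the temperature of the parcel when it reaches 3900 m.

-13.52°C

Dry to 1700 m: -9.7 × 1.2 km = -11.64°C, so T = -1.64°C.
Saturated to 3900 m: -5.4 × 2.2 km = -11.88°C, so T = -13.52°C.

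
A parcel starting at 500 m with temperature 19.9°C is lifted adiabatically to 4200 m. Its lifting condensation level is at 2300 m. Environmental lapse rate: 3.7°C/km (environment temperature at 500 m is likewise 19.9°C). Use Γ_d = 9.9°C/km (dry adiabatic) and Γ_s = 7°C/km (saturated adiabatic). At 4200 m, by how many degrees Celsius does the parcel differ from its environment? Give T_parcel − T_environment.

Parcel:
  500 → 2300 m (dry, 9.9°C/km): ΔT = -9.9 × 1.8 = -17.82°C → T = 2.08°C
  2300 → 4200 m (saturated, 7°C/km): ΔT = -7 × 1.9 = -13.3°C → T = -11.22°C
Environment:
  500 → 4200 m (environment, 3.7°C/km): ΔT = -3.7 × 3.7 = -13.69°C → T = 6.21°C
T_parcel − T_env = -11.22 − 6.21 = -17.43°C

-17.43°C (parcel cooler than environment)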